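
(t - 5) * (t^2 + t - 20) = t^3 - 4*t^2 - 25*t + 100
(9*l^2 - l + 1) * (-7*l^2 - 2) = -63*l^4 + 7*l^3 - 25*l^2 + 2*l - 2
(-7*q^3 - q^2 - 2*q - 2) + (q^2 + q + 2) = -7*q^3 - q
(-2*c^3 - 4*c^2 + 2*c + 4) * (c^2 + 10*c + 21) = -2*c^5 - 24*c^4 - 80*c^3 - 60*c^2 + 82*c + 84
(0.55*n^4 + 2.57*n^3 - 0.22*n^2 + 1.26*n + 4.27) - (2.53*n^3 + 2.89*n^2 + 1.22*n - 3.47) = 0.55*n^4 + 0.04*n^3 - 3.11*n^2 + 0.04*n + 7.74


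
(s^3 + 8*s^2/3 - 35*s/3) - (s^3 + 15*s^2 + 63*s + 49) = -37*s^2/3 - 224*s/3 - 49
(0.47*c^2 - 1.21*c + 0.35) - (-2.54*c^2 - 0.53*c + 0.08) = 3.01*c^2 - 0.68*c + 0.27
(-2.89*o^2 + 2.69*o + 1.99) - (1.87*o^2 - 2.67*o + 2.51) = -4.76*o^2 + 5.36*o - 0.52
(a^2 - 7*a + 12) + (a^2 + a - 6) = 2*a^2 - 6*a + 6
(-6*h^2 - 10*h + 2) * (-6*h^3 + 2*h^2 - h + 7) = 36*h^5 + 48*h^4 - 26*h^3 - 28*h^2 - 72*h + 14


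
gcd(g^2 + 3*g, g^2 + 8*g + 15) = g + 3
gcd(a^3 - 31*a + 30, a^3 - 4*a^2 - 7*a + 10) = a^2 - 6*a + 5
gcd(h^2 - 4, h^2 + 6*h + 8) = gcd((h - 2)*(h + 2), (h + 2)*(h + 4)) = h + 2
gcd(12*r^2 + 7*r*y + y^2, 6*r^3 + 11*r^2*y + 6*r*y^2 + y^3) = 3*r + y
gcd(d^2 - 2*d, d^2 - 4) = d - 2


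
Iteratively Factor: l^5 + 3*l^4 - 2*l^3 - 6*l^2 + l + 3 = (l - 1)*(l^4 + 4*l^3 + 2*l^2 - 4*l - 3) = (l - 1)*(l + 1)*(l^3 + 3*l^2 - l - 3) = (l - 1)*(l + 1)^2*(l^2 + 2*l - 3) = (l - 1)*(l + 1)^2*(l + 3)*(l - 1)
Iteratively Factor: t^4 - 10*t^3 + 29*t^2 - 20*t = (t - 4)*(t^3 - 6*t^2 + 5*t) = (t - 5)*(t - 4)*(t^2 - t) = t*(t - 5)*(t - 4)*(t - 1)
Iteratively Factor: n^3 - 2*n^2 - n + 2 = (n - 2)*(n^2 - 1) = (n - 2)*(n - 1)*(n + 1)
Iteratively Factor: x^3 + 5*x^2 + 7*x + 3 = (x + 1)*(x^2 + 4*x + 3) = (x + 1)^2*(x + 3)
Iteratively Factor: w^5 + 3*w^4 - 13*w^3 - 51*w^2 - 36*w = (w + 3)*(w^4 - 13*w^2 - 12*w) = (w - 4)*(w + 3)*(w^3 + 4*w^2 + 3*w) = w*(w - 4)*(w + 3)*(w^2 + 4*w + 3) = w*(w - 4)*(w + 3)^2*(w + 1)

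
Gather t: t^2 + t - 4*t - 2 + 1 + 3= t^2 - 3*t + 2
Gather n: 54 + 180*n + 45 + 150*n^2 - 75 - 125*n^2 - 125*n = 25*n^2 + 55*n + 24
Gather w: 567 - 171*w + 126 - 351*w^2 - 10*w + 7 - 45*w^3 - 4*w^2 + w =-45*w^3 - 355*w^2 - 180*w + 700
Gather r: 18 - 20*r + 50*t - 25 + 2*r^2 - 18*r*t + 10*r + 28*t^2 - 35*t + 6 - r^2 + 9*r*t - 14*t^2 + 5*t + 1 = r^2 + r*(-9*t - 10) + 14*t^2 + 20*t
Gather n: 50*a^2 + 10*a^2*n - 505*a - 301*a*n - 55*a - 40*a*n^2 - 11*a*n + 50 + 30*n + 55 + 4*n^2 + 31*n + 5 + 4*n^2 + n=50*a^2 - 560*a + n^2*(8 - 40*a) + n*(10*a^2 - 312*a + 62) + 110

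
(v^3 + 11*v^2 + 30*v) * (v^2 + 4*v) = v^5 + 15*v^4 + 74*v^3 + 120*v^2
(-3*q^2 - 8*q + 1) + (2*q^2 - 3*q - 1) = -q^2 - 11*q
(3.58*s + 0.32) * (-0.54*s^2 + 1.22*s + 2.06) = -1.9332*s^3 + 4.1948*s^2 + 7.7652*s + 0.6592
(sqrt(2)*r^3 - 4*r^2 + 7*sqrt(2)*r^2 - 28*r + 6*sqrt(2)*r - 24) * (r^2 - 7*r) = sqrt(2)*r^5 - 4*r^4 - 43*sqrt(2)*r^3 - 42*sqrt(2)*r^2 + 172*r^2 + 168*r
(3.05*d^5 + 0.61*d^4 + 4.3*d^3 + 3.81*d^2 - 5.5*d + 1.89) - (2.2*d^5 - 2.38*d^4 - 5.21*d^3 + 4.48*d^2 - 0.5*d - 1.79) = 0.85*d^5 + 2.99*d^4 + 9.51*d^3 - 0.67*d^2 - 5.0*d + 3.68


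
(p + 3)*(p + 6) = p^2 + 9*p + 18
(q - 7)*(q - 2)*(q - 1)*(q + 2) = q^4 - 8*q^3 + 3*q^2 + 32*q - 28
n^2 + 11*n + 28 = (n + 4)*(n + 7)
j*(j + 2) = j^2 + 2*j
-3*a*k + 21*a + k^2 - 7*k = (-3*a + k)*(k - 7)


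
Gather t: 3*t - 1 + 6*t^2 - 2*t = 6*t^2 + t - 1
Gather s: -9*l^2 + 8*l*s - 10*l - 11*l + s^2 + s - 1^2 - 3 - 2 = -9*l^2 - 21*l + s^2 + s*(8*l + 1) - 6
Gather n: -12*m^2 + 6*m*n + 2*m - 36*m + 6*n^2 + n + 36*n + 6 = -12*m^2 - 34*m + 6*n^2 + n*(6*m + 37) + 6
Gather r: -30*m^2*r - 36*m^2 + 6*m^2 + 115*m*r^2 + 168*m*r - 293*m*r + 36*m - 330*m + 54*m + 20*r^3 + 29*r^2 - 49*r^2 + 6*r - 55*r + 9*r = -30*m^2 - 240*m + 20*r^3 + r^2*(115*m - 20) + r*(-30*m^2 - 125*m - 40)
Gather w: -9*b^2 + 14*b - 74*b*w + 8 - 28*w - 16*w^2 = -9*b^2 + 14*b - 16*w^2 + w*(-74*b - 28) + 8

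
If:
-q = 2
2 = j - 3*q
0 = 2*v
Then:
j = -4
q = -2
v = 0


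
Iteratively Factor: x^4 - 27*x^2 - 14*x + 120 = (x + 4)*(x^3 - 4*x^2 - 11*x + 30) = (x - 5)*(x + 4)*(x^2 + x - 6) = (x - 5)*(x + 3)*(x + 4)*(x - 2)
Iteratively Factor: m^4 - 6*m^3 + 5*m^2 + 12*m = (m - 4)*(m^3 - 2*m^2 - 3*m) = (m - 4)*(m + 1)*(m^2 - 3*m) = m*(m - 4)*(m + 1)*(m - 3)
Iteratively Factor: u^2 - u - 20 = (u + 4)*(u - 5)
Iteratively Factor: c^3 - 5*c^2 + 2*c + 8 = (c - 4)*(c^2 - c - 2) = (c - 4)*(c - 2)*(c + 1)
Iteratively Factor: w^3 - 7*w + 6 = (w - 1)*(w^2 + w - 6) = (w - 1)*(w + 3)*(w - 2)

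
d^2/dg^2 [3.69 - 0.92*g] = 0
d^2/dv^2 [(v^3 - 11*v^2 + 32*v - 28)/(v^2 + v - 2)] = 4*(23*v^3 - 78*v^2 + 60*v - 32)/(v^6 + 3*v^5 - 3*v^4 - 11*v^3 + 6*v^2 + 12*v - 8)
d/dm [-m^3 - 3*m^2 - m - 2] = -3*m^2 - 6*m - 1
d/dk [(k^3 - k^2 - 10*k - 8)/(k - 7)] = 2*(k^3 - 11*k^2 + 7*k + 39)/(k^2 - 14*k + 49)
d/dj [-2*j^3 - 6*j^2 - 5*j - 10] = -6*j^2 - 12*j - 5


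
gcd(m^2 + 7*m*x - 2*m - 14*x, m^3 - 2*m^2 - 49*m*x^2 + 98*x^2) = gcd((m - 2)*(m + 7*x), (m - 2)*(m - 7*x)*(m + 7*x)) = m^2 + 7*m*x - 2*m - 14*x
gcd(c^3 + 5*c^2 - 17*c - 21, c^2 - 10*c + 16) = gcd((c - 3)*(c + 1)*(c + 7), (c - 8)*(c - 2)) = 1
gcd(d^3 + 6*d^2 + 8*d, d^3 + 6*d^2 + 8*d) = d^3 + 6*d^2 + 8*d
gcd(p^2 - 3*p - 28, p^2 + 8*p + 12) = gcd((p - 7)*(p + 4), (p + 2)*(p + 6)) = 1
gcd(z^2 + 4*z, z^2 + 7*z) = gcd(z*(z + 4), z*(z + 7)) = z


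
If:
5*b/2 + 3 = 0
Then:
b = -6/5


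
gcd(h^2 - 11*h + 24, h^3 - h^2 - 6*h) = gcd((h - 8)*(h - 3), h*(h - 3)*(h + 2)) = h - 3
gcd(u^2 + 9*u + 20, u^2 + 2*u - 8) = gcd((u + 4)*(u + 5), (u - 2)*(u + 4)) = u + 4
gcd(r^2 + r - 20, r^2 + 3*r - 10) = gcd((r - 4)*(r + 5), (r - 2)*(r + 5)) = r + 5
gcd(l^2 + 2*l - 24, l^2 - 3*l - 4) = l - 4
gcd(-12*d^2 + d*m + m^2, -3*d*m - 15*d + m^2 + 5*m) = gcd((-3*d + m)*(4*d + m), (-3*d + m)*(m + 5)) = 3*d - m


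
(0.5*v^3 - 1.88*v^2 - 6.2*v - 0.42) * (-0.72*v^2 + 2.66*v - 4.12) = -0.36*v^5 + 2.6836*v^4 - 2.5968*v^3 - 8.444*v^2 + 24.4268*v + 1.7304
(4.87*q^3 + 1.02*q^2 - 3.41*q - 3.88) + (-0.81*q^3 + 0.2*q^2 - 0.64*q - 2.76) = 4.06*q^3 + 1.22*q^2 - 4.05*q - 6.64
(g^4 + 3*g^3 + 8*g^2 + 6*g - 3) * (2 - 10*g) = -10*g^5 - 28*g^4 - 74*g^3 - 44*g^2 + 42*g - 6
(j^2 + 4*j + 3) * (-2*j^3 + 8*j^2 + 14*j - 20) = -2*j^5 + 40*j^3 + 60*j^2 - 38*j - 60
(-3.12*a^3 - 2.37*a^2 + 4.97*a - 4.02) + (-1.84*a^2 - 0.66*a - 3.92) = -3.12*a^3 - 4.21*a^2 + 4.31*a - 7.94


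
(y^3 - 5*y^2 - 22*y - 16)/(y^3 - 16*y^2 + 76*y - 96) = (y^2 + 3*y + 2)/(y^2 - 8*y + 12)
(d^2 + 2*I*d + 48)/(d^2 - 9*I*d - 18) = (d + 8*I)/(d - 3*I)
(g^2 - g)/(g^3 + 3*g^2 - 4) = g/(g^2 + 4*g + 4)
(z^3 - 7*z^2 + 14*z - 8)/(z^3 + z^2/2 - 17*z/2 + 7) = 2*(z - 4)/(2*z + 7)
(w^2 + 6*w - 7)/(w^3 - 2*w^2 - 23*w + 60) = (w^2 + 6*w - 7)/(w^3 - 2*w^2 - 23*w + 60)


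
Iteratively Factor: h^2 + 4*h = (h)*(h + 4)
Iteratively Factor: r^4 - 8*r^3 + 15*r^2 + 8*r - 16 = (r - 1)*(r^3 - 7*r^2 + 8*r + 16) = (r - 1)*(r + 1)*(r^2 - 8*r + 16) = (r - 4)*(r - 1)*(r + 1)*(r - 4)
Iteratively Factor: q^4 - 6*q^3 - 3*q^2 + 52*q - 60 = (q - 2)*(q^3 - 4*q^2 - 11*q + 30) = (q - 2)*(q + 3)*(q^2 - 7*q + 10) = (q - 5)*(q - 2)*(q + 3)*(q - 2)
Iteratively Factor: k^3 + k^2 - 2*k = (k + 2)*(k^2 - k) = (k - 1)*(k + 2)*(k)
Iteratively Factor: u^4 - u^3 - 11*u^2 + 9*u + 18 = (u - 2)*(u^3 + u^2 - 9*u - 9) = (u - 3)*(u - 2)*(u^2 + 4*u + 3) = (u - 3)*(u - 2)*(u + 1)*(u + 3)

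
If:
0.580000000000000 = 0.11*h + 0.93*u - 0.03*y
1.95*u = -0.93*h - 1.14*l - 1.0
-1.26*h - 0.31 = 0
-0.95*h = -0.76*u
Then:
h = -0.25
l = -0.15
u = -0.31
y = -29.77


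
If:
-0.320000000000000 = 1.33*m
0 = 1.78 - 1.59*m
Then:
No Solution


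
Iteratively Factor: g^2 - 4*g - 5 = (g + 1)*(g - 5)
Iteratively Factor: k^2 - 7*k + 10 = (k - 5)*(k - 2)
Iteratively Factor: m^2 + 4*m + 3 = (m + 3)*(m + 1)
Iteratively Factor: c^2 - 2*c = (c)*(c - 2)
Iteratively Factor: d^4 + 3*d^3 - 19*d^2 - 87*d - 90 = (d + 3)*(d^3 - 19*d - 30) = (d + 3)^2*(d^2 - 3*d - 10) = (d + 2)*(d + 3)^2*(d - 5)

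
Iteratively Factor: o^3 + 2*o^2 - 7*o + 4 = (o - 1)*(o^2 + 3*o - 4) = (o - 1)^2*(o + 4)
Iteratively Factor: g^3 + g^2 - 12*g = (g - 3)*(g^2 + 4*g) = (g - 3)*(g + 4)*(g)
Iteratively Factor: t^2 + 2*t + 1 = (t + 1)*(t + 1)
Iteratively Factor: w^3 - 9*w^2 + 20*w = (w)*(w^2 - 9*w + 20) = w*(w - 4)*(w - 5)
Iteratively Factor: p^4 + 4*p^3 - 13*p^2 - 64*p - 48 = (p + 1)*(p^3 + 3*p^2 - 16*p - 48) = (p + 1)*(p + 3)*(p^2 - 16) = (p - 4)*(p + 1)*(p + 3)*(p + 4)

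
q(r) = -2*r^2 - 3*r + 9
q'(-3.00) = 9.00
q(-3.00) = 0.00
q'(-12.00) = 45.00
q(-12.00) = -243.00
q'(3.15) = -15.60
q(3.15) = -20.30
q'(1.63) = -9.52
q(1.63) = -1.20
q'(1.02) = -7.08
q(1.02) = 3.86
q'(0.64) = -5.56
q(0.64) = 6.26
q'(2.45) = -12.80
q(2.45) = -10.36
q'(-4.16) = 13.64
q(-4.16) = -13.13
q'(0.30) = -4.20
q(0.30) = 7.92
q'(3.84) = -18.36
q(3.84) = -32.01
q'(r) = -4*r - 3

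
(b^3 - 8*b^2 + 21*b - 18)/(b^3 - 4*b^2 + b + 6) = (b - 3)/(b + 1)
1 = 1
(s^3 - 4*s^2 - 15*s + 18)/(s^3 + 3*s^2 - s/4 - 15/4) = 4*(s^2 - 3*s - 18)/(4*s^2 + 16*s + 15)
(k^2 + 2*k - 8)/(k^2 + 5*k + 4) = (k - 2)/(k + 1)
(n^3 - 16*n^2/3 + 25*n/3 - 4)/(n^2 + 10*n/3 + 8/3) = (3*n^3 - 16*n^2 + 25*n - 12)/(3*n^2 + 10*n + 8)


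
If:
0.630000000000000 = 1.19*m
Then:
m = 0.53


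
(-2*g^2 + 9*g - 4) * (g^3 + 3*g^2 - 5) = -2*g^5 + 3*g^4 + 23*g^3 - 2*g^2 - 45*g + 20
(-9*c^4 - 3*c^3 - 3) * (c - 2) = -9*c^5 + 15*c^4 + 6*c^3 - 3*c + 6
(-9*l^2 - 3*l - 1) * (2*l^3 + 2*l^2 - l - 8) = -18*l^5 - 24*l^4 + l^3 + 73*l^2 + 25*l + 8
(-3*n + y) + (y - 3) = -3*n + 2*y - 3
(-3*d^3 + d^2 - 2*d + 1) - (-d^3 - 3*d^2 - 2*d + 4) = -2*d^3 + 4*d^2 - 3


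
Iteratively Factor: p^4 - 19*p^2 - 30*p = (p + 3)*(p^3 - 3*p^2 - 10*p) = (p + 2)*(p + 3)*(p^2 - 5*p) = p*(p + 2)*(p + 3)*(p - 5)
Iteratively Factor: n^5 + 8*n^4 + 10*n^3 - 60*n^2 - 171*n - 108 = (n - 3)*(n^4 + 11*n^3 + 43*n^2 + 69*n + 36) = (n - 3)*(n + 1)*(n^3 + 10*n^2 + 33*n + 36) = (n - 3)*(n + 1)*(n + 3)*(n^2 + 7*n + 12) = (n - 3)*(n + 1)*(n + 3)^2*(n + 4)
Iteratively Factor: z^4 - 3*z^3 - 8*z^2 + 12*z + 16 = (z + 1)*(z^3 - 4*z^2 - 4*z + 16) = (z - 2)*(z + 1)*(z^2 - 2*z - 8) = (z - 2)*(z + 1)*(z + 2)*(z - 4)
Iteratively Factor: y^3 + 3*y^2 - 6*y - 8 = (y - 2)*(y^2 + 5*y + 4) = (y - 2)*(y + 1)*(y + 4)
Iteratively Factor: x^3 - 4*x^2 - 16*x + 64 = (x - 4)*(x^2 - 16) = (x - 4)*(x + 4)*(x - 4)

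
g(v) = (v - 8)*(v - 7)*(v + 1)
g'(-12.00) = 809.00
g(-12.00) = -4180.00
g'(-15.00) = 1136.00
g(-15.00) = -7084.00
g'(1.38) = 8.07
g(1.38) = 88.55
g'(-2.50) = 129.75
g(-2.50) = -149.62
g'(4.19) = -23.65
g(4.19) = 55.56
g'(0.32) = 32.35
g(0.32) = 67.72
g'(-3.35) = 168.47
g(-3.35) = -276.06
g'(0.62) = 24.79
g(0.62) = 76.28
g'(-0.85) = 66.97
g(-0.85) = 10.42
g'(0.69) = 23.11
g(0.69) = 77.95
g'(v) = (v - 8)*(v - 7) + (v - 8)*(v + 1) + (v - 7)*(v + 1)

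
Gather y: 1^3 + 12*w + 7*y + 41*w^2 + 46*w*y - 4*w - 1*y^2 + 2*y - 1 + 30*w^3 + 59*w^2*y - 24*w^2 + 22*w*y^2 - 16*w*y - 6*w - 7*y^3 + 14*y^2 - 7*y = 30*w^3 + 17*w^2 + 2*w - 7*y^3 + y^2*(22*w + 13) + y*(59*w^2 + 30*w + 2)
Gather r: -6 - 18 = -24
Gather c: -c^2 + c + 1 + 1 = -c^2 + c + 2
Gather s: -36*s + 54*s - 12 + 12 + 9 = 18*s + 9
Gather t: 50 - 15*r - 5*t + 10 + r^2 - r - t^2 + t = r^2 - 16*r - t^2 - 4*t + 60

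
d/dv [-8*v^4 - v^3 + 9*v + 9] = -32*v^3 - 3*v^2 + 9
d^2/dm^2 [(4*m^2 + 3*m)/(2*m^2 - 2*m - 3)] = 4*(14*m^3 + 36*m^2 + 27*m + 9)/(8*m^6 - 24*m^5 - 12*m^4 + 64*m^3 + 18*m^2 - 54*m - 27)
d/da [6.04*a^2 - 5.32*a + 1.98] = 12.08*a - 5.32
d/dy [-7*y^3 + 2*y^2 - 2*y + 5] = -21*y^2 + 4*y - 2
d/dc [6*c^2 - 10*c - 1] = 12*c - 10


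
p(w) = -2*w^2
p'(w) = -4*w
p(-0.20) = -0.08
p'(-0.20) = 0.80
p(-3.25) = -21.12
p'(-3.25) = 13.00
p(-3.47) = -24.08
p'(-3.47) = 13.88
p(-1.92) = -7.37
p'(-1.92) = 7.68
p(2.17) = -9.42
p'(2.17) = -8.68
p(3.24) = -21.00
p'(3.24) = -12.96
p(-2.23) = -9.95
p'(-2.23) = 8.92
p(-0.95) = -1.80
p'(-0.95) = 3.80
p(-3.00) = -18.00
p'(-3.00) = 12.00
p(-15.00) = -450.00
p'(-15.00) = 60.00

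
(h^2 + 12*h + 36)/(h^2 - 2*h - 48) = (h + 6)/(h - 8)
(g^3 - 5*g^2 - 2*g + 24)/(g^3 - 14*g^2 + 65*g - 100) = (g^2 - g - 6)/(g^2 - 10*g + 25)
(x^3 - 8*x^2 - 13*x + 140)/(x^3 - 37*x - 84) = (x - 5)/(x + 3)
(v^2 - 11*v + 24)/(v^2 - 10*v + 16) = (v - 3)/(v - 2)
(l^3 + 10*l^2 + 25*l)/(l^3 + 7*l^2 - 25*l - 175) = l*(l + 5)/(l^2 + 2*l - 35)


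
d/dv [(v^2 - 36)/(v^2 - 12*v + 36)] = -12/(v^2 - 12*v + 36)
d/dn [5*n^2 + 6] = 10*n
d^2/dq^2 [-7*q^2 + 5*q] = -14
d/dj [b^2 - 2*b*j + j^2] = -2*b + 2*j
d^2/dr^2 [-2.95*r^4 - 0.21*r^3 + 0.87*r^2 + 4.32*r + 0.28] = -35.4*r^2 - 1.26*r + 1.74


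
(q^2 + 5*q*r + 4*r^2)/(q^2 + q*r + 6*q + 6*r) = (q + 4*r)/(q + 6)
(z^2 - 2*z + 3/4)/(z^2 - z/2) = (z - 3/2)/z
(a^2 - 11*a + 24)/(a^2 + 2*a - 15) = (a - 8)/(a + 5)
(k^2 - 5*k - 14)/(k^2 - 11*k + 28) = (k + 2)/(k - 4)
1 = 1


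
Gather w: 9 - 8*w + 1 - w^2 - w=-w^2 - 9*w + 10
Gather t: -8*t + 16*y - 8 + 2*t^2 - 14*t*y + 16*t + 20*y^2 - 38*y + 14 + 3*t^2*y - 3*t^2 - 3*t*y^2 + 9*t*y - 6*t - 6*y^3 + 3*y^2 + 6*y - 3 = t^2*(3*y - 1) + t*(-3*y^2 - 5*y + 2) - 6*y^3 + 23*y^2 - 16*y + 3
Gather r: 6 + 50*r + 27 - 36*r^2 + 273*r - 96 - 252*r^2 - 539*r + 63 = -288*r^2 - 216*r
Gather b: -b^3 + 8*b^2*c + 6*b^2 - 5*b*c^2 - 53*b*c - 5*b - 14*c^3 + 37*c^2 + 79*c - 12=-b^3 + b^2*(8*c + 6) + b*(-5*c^2 - 53*c - 5) - 14*c^3 + 37*c^2 + 79*c - 12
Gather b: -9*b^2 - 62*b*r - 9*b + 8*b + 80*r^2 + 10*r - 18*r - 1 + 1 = -9*b^2 + b*(-62*r - 1) + 80*r^2 - 8*r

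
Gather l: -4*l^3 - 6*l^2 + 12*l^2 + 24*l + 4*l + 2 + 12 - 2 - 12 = -4*l^3 + 6*l^2 + 28*l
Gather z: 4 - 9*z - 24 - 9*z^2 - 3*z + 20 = -9*z^2 - 12*z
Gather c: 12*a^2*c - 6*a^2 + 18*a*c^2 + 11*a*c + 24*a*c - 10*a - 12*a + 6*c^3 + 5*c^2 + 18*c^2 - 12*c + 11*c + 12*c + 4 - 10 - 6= -6*a^2 - 22*a + 6*c^3 + c^2*(18*a + 23) + c*(12*a^2 + 35*a + 11) - 12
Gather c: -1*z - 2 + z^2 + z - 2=z^2 - 4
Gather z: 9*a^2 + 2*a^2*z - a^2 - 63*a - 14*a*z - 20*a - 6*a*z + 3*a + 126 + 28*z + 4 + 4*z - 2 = 8*a^2 - 80*a + z*(2*a^2 - 20*a + 32) + 128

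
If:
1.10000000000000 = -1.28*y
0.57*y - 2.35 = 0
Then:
No Solution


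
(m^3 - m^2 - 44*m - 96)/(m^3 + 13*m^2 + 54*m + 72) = (m - 8)/(m + 6)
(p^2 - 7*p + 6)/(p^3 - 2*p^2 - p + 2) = (p - 6)/(p^2 - p - 2)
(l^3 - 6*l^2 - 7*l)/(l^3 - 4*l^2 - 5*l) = (l - 7)/(l - 5)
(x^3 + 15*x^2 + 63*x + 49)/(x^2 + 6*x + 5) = (x^2 + 14*x + 49)/(x + 5)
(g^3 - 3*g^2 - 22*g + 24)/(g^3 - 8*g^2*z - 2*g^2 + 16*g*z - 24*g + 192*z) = (1 - g)/(-g + 8*z)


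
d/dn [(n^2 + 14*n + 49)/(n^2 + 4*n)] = 2*(-5*n^2 - 49*n - 98)/(n^2*(n^2 + 8*n + 16))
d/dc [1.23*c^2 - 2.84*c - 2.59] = 2.46*c - 2.84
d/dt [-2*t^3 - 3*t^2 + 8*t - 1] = -6*t^2 - 6*t + 8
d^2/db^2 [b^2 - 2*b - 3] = 2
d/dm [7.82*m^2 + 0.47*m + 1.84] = 15.64*m + 0.47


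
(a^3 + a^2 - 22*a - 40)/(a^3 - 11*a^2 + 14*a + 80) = (a + 4)/(a - 8)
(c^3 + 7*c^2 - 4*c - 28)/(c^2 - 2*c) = c + 9 + 14/c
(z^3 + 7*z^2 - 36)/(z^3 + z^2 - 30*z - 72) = (z^2 + 4*z - 12)/(z^2 - 2*z - 24)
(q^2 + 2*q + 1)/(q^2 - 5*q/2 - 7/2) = 2*(q + 1)/(2*q - 7)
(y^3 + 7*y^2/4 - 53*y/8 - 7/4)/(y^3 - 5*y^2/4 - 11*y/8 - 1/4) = (2*y + 7)/(2*y + 1)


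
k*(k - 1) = k^2 - k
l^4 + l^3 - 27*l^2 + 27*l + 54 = (l - 3)^2*(l + 1)*(l + 6)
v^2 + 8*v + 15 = (v + 3)*(v + 5)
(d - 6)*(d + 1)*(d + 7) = d^3 + 2*d^2 - 41*d - 42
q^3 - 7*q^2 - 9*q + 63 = (q - 7)*(q - 3)*(q + 3)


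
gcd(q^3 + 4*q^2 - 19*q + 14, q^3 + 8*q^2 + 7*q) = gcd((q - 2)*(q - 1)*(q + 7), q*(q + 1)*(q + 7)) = q + 7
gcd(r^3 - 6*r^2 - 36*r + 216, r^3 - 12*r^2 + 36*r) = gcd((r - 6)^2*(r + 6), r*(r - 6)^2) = r^2 - 12*r + 36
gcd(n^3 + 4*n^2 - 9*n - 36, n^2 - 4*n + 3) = n - 3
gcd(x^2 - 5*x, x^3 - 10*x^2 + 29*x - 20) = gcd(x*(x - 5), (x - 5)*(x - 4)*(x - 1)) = x - 5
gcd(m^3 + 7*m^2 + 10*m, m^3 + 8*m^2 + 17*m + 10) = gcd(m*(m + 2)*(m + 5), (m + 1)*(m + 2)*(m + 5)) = m^2 + 7*m + 10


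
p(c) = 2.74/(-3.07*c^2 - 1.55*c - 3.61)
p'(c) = 2.74*(6.14*c + 1.55)/(-3.07*c^2 - 1.55*c - 3.61)^2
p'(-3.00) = -0.07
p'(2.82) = 0.05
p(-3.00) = -0.10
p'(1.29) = 0.23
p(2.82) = -0.08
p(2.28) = -0.12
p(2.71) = -0.09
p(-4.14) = -0.06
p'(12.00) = 0.00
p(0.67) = -0.45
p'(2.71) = 0.05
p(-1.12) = -0.48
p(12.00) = -0.01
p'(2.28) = 0.08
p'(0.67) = 0.43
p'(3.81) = 0.02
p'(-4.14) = -0.03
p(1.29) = -0.26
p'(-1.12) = -0.45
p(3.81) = -0.05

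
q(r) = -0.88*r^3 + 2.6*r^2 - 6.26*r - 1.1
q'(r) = -2.64*r^2 + 5.2*r - 6.26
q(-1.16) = 11.03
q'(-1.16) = -15.84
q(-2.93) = 61.70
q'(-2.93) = -44.16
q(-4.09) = 128.20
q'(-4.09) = -71.69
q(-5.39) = 245.98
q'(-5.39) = -110.99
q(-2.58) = 47.47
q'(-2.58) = -37.25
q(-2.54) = 46.00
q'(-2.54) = -36.50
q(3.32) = -25.43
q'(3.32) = -18.10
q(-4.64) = 171.83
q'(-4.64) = -87.23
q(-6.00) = 320.14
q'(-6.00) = -132.50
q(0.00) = -1.10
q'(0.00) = -6.26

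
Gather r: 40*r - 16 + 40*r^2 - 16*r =40*r^2 + 24*r - 16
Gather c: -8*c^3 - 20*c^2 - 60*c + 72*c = -8*c^3 - 20*c^2 + 12*c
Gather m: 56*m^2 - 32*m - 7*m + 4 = 56*m^2 - 39*m + 4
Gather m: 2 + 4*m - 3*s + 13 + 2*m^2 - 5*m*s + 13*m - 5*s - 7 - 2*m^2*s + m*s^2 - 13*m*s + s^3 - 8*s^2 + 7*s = m^2*(2 - 2*s) + m*(s^2 - 18*s + 17) + s^3 - 8*s^2 - s + 8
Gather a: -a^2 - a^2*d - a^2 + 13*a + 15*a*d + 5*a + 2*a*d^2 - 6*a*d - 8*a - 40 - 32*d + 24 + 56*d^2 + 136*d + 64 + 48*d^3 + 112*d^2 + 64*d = a^2*(-d - 2) + a*(2*d^2 + 9*d + 10) + 48*d^3 + 168*d^2 + 168*d + 48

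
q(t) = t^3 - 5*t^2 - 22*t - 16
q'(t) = 3*t^2 - 10*t - 22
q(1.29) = -50.55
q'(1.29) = -29.91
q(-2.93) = -19.62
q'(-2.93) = 33.05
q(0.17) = -19.88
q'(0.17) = -23.61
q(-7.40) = -532.22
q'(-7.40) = 216.28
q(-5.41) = -201.66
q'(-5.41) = 119.90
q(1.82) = -66.57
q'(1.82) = -30.26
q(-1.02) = 0.18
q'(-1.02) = -8.68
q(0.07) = -17.56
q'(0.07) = -22.69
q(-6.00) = -280.00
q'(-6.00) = 146.00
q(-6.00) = -280.00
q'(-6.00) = 146.00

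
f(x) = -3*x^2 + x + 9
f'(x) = 1 - 6*x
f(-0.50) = 7.75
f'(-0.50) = 4.00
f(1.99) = -0.89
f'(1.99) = -10.94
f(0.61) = 8.49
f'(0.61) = -2.66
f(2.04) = -1.44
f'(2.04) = -11.24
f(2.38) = -5.61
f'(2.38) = -13.28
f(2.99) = -14.83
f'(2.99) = -16.94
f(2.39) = -5.75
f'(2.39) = -13.34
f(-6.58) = -127.47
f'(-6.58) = 40.48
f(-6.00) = -105.00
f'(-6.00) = 37.00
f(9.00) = -225.00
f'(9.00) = -53.00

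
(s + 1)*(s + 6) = s^2 + 7*s + 6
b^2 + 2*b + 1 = (b + 1)^2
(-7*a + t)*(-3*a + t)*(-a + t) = -21*a^3 + 31*a^2*t - 11*a*t^2 + t^3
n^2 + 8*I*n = n*(n + 8*I)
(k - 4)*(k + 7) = k^2 + 3*k - 28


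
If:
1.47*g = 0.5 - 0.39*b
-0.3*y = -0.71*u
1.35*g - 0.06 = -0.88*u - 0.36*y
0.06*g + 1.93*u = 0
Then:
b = 1.11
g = 0.05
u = -0.00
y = -0.00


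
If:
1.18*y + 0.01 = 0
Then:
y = -0.01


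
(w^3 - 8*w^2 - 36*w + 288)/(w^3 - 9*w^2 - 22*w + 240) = (w + 6)/(w + 5)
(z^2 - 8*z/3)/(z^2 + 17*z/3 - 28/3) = z*(3*z - 8)/(3*z^2 + 17*z - 28)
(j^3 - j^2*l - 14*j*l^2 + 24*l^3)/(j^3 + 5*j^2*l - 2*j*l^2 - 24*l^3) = (j - 3*l)/(j + 3*l)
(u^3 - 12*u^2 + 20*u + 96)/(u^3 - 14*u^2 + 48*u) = (u + 2)/u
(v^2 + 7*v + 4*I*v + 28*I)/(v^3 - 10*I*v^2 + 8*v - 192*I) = (v + 7)/(v^2 - 14*I*v - 48)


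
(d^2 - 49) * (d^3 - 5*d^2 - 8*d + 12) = d^5 - 5*d^4 - 57*d^3 + 257*d^2 + 392*d - 588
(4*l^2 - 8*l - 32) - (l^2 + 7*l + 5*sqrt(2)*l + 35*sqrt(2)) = 3*l^2 - 15*l - 5*sqrt(2)*l - 35*sqrt(2) - 32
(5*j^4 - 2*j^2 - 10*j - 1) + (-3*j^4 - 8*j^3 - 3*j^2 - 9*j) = 2*j^4 - 8*j^3 - 5*j^2 - 19*j - 1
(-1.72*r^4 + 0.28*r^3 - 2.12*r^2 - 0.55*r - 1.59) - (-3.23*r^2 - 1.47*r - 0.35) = -1.72*r^4 + 0.28*r^3 + 1.11*r^2 + 0.92*r - 1.24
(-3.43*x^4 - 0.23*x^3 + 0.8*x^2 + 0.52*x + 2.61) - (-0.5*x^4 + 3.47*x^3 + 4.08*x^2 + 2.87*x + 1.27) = -2.93*x^4 - 3.7*x^3 - 3.28*x^2 - 2.35*x + 1.34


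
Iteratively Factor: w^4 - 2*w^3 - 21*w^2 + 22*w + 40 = (w + 1)*(w^3 - 3*w^2 - 18*w + 40) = (w + 1)*(w + 4)*(w^2 - 7*w + 10) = (w - 5)*(w + 1)*(w + 4)*(w - 2)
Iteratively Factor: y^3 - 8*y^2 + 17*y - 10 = (y - 5)*(y^2 - 3*y + 2) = (y - 5)*(y - 1)*(y - 2)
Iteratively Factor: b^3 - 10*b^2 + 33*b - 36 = (b - 4)*(b^2 - 6*b + 9) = (b - 4)*(b - 3)*(b - 3)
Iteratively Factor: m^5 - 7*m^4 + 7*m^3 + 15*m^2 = (m - 5)*(m^4 - 2*m^3 - 3*m^2) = m*(m - 5)*(m^3 - 2*m^2 - 3*m) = m^2*(m - 5)*(m^2 - 2*m - 3) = m^2*(m - 5)*(m + 1)*(m - 3)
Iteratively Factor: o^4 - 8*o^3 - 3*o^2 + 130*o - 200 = (o + 4)*(o^3 - 12*o^2 + 45*o - 50) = (o - 2)*(o + 4)*(o^2 - 10*o + 25) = (o - 5)*(o - 2)*(o + 4)*(o - 5)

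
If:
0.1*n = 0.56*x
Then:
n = 5.6*x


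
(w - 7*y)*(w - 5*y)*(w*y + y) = w^3*y - 12*w^2*y^2 + w^2*y + 35*w*y^3 - 12*w*y^2 + 35*y^3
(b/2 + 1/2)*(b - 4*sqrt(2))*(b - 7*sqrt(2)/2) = b^3/2 - 15*sqrt(2)*b^2/4 + b^2/2 - 15*sqrt(2)*b/4 + 14*b + 14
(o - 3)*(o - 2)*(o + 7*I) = o^3 - 5*o^2 + 7*I*o^2 + 6*o - 35*I*o + 42*I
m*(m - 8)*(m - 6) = m^3 - 14*m^2 + 48*m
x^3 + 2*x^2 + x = x*(x + 1)^2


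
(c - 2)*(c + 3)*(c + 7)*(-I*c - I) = -I*c^4 - 9*I*c^3 - 9*I*c^2 + 41*I*c + 42*I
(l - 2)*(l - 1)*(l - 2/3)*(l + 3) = l^4 - 2*l^3/3 - 7*l^2 + 32*l/3 - 4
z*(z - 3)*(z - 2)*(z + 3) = z^4 - 2*z^3 - 9*z^2 + 18*z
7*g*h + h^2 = h*(7*g + h)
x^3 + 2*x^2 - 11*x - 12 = (x - 3)*(x + 1)*(x + 4)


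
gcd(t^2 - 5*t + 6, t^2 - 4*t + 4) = t - 2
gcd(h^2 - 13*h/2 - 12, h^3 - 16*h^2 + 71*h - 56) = h - 8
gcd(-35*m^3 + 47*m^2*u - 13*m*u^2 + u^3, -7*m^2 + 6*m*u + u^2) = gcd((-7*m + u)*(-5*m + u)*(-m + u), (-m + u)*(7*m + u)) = -m + u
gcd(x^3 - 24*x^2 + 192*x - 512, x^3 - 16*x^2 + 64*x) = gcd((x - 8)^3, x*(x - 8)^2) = x^2 - 16*x + 64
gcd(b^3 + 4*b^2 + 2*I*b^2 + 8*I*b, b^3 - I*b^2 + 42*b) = b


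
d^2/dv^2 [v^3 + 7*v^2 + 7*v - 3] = 6*v + 14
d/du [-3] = 0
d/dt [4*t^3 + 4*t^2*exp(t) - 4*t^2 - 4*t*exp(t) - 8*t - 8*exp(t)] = 4*t^2*exp(t) + 12*t^2 + 4*t*exp(t) - 8*t - 12*exp(t) - 8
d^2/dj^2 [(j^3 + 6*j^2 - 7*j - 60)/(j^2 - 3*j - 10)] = 60*(j^3 + 3*j^2 + 21*j - 11)/(j^6 - 9*j^5 - 3*j^4 + 153*j^3 + 30*j^2 - 900*j - 1000)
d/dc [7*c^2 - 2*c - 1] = 14*c - 2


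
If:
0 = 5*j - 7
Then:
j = 7/5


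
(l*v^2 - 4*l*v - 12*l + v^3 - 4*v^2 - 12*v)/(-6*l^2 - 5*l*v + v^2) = (v^2 - 4*v - 12)/(-6*l + v)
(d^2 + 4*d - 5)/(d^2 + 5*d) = (d - 1)/d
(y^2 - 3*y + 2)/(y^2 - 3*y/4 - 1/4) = 4*(y - 2)/(4*y + 1)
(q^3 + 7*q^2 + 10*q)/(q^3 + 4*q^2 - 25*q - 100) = q*(q + 2)/(q^2 - q - 20)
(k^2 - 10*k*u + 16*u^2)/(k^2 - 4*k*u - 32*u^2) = (k - 2*u)/(k + 4*u)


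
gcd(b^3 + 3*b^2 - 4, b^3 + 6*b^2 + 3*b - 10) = b^2 + b - 2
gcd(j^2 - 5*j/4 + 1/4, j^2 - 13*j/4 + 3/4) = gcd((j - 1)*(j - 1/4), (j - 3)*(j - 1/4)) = j - 1/4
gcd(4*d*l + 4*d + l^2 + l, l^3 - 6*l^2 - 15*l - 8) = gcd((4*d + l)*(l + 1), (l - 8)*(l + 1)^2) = l + 1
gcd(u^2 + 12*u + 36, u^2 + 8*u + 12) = u + 6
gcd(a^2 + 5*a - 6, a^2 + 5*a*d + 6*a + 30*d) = a + 6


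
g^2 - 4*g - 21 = (g - 7)*(g + 3)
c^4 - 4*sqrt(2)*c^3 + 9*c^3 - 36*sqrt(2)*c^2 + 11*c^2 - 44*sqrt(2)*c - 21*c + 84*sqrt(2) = (c - 1)*(c + 3)*(c + 7)*(c - 4*sqrt(2))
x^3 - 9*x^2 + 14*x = x*(x - 7)*(x - 2)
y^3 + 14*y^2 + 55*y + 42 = (y + 1)*(y + 6)*(y + 7)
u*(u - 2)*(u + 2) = u^3 - 4*u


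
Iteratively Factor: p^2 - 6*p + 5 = (p - 1)*(p - 5)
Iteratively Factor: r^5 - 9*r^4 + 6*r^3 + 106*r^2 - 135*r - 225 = (r + 1)*(r^4 - 10*r^3 + 16*r^2 + 90*r - 225) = (r - 3)*(r + 1)*(r^3 - 7*r^2 - 5*r + 75) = (r - 5)*(r - 3)*(r + 1)*(r^2 - 2*r - 15) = (r - 5)*(r - 3)*(r + 1)*(r + 3)*(r - 5)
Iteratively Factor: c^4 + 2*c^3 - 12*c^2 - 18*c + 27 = (c + 3)*(c^3 - c^2 - 9*c + 9) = (c - 1)*(c + 3)*(c^2 - 9) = (c - 1)*(c + 3)^2*(c - 3)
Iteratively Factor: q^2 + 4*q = (q + 4)*(q)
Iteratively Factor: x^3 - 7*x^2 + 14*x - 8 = (x - 2)*(x^2 - 5*x + 4) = (x - 4)*(x - 2)*(x - 1)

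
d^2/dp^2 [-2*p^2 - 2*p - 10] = -4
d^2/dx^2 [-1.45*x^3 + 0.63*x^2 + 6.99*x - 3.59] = 1.26 - 8.7*x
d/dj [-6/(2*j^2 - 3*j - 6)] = 6*(4*j - 3)/(-2*j^2 + 3*j + 6)^2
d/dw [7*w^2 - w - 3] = 14*w - 1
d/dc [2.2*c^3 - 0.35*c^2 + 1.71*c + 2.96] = 6.6*c^2 - 0.7*c + 1.71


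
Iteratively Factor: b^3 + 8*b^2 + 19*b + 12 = (b + 1)*(b^2 + 7*b + 12) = (b + 1)*(b + 4)*(b + 3)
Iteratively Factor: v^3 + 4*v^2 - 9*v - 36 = (v + 3)*(v^2 + v - 12) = (v - 3)*(v + 3)*(v + 4)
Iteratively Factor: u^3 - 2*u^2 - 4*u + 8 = (u + 2)*(u^2 - 4*u + 4) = (u - 2)*(u + 2)*(u - 2)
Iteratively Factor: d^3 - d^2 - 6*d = (d)*(d^2 - d - 6) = d*(d - 3)*(d + 2)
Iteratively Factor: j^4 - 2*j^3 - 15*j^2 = (j)*(j^3 - 2*j^2 - 15*j) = j*(j + 3)*(j^2 - 5*j) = j^2*(j + 3)*(j - 5)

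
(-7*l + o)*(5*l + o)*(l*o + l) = -35*l^3*o - 35*l^3 - 2*l^2*o^2 - 2*l^2*o + l*o^3 + l*o^2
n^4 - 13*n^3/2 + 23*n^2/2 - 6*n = n*(n - 4)*(n - 3/2)*(n - 1)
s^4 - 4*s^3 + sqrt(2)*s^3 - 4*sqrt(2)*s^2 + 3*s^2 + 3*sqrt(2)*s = s*(s - 3)*(s - 1)*(s + sqrt(2))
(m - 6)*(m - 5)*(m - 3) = m^3 - 14*m^2 + 63*m - 90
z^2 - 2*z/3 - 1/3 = (z - 1)*(z + 1/3)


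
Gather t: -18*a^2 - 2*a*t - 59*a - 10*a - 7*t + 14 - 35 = -18*a^2 - 69*a + t*(-2*a - 7) - 21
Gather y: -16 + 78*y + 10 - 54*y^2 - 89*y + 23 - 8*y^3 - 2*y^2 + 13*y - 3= -8*y^3 - 56*y^2 + 2*y + 14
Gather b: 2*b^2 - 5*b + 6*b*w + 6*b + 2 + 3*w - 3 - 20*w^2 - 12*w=2*b^2 + b*(6*w + 1) - 20*w^2 - 9*w - 1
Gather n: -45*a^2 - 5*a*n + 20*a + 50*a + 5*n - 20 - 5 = -45*a^2 + 70*a + n*(5 - 5*a) - 25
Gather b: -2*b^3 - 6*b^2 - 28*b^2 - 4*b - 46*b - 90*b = -2*b^3 - 34*b^2 - 140*b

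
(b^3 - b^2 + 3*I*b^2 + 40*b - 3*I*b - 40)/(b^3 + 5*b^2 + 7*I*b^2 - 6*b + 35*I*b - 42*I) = (b^2 + 3*I*b + 40)/(b^2 + b*(6 + 7*I) + 42*I)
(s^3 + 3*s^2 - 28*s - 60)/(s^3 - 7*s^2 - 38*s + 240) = (s + 2)/(s - 8)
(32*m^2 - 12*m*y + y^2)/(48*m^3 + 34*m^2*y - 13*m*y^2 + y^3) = (-4*m + y)/(-6*m^2 - 5*m*y + y^2)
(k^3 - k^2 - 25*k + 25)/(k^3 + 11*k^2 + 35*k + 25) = (k^2 - 6*k + 5)/(k^2 + 6*k + 5)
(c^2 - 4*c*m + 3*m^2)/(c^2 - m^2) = (c - 3*m)/(c + m)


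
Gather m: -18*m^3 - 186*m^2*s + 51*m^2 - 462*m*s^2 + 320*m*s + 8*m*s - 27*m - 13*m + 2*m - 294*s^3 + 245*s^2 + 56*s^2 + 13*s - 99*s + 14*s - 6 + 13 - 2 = -18*m^3 + m^2*(51 - 186*s) + m*(-462*s^2 + 328*s - 38) - 294*s^3 + 301*s^2 - 72*s + 5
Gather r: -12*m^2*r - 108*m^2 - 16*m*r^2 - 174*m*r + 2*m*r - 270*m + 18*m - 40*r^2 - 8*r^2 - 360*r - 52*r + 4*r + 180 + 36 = -108*m^2 - 252*m + r^2*(-16*m - 48) + r*(-12*m^2 - 172*m - 408) + 216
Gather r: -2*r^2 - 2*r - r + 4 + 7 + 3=-2*r^2 - 3*r + 14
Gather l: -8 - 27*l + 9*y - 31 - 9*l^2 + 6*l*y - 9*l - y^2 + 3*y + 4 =-9*l^2 + l*(6*y - 36) - y^2 + 12*y - 35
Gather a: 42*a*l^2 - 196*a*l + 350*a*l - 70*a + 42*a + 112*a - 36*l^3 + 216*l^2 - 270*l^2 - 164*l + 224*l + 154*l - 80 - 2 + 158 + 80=a*(42*l^2 + 154*l + 84) - 36*l^3 - 54*l^2 + 214*l + 156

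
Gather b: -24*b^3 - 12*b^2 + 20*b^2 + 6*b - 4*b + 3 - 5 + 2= -24*b^3 + 8*b^2 + 2*b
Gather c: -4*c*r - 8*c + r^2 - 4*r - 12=c*(-4*r - 8) + r^2 - 4*r - 12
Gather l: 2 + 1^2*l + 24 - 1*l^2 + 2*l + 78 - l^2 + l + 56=-2*l^2 + 4*l + 160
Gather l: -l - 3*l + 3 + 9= 12 - 4*l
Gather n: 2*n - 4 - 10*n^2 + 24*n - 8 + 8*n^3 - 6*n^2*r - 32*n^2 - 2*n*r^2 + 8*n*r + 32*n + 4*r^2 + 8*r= 8*n^3 + n^2*(-6*r - 42) + n*(-2*r^2 + 8*r + 58) + 4*r^2 + 8*r - 12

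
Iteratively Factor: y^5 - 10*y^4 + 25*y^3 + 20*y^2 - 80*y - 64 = (y - 4)*(y^4 - 6*y^3 + y^2 + 24*y + 16) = (y - 4)*(y + 1)*(y^3 - 7*y^2 + 8*y + 16) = (y - 4)^2*(y + 1)*(y^2 - 3*y - 4) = (y - 4)^3*(y + 1)*(y + 1)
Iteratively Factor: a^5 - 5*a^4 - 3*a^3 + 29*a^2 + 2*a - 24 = (a + 1)*(a^4 - 6*a^3 + 3*a^2 + 26*a - 24) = (a + 1)*(a + 2)*(a^3 - 8*a^2 + 19*a - 12) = (a - 1)*(a + 1)*(a + 2)*(a^2 - 7*a + 12) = (a - 3)*(a - 1)*(a + 1)*(a + 2)*(a - 4)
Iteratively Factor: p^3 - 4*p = (p)*(p^2 - 4) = p*(p + 2)*(p - 2)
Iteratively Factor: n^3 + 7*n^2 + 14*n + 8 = (n + 4)*(n^2 + 3*n + 2) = (n + 1)*(n + 4)*(n + 2)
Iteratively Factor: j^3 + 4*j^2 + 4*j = (j + 2)*(j^2 + 2*j) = j*(j + 2)*(j + 2)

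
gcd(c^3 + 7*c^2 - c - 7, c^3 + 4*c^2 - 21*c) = c + 7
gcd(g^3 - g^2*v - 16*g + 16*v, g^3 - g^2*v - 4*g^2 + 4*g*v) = -g^2 + g*v + 4*g - 4*v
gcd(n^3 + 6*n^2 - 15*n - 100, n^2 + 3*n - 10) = n + 5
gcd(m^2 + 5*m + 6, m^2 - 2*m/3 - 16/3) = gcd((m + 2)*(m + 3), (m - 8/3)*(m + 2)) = m + 2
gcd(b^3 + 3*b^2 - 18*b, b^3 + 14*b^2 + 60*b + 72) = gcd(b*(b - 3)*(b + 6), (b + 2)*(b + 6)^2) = b + 6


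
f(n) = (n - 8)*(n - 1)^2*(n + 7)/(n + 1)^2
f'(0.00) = 223.00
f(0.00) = -56.00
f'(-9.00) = -27.03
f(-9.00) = 53.12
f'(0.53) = 29.53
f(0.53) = -5.31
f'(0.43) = 43.83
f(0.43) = -8.94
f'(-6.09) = -28.33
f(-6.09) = -24.88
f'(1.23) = -4.61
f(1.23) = -0.59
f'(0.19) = 107.68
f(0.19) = -26.02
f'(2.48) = -6.63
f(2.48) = -9.46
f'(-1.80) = -1171.10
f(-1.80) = -624.26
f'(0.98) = 0.58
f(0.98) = -0.01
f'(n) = (n - 8)*(n - 1)^2/(n + 1)^2 - 2*(n - 8)*(n - 1)^2*(n + 7)/(n + 1)^3 + (n - 8)*(n + 7)*(2*n - 2)/(n + 1)^2 + (n - 1)^2*(n + 7)/(n + 1)^2 = (2*n^4 + n^3 - 9*n^2 - 217*n + 223)/(n^3 + 3*n^2 + 3*n + 1)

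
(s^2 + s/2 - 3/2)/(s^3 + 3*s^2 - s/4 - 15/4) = 2/(2*s + 5)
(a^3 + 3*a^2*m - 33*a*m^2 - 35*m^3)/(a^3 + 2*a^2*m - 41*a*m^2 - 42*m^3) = (a - 5*m)/(a - 6*m)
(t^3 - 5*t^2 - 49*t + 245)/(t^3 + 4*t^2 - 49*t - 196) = (t - 5)/(t + 4)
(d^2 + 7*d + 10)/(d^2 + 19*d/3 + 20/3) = 3*(d + 2)/(3*d + 4)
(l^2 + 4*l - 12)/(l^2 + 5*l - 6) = (l - 2)/(l - 1)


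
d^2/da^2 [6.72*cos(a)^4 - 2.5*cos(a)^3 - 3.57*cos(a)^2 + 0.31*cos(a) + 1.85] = -107.52*cos(a)^4 + 22.5*cos(a)^3 + 94.92*cos(a)^2 - 15.31*cos(a) - 7.14000000000001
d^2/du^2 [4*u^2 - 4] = 8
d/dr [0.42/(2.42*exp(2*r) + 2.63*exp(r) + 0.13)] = (-2.0328*exp(r) - 1.1046)*exp(r)/(2.42*exp(2*r) + 2.63*exp(r) + 0.13)^2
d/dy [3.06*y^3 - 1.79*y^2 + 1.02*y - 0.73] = 9.18*y^2 - 3.58*y + 1.02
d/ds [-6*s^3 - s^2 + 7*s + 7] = -18*s^2 - 2*s + 7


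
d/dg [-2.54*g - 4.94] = -2.54000000000000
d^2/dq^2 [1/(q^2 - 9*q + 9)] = 2*(-q^2 + 9*q + (2*q - 9)^2 - 9)/(q^2 - 9*q + 9)^3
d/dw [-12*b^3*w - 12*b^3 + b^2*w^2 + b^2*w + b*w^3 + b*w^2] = b*(-12*b^2 + 2*b*w + b + 3*w^2 + 2*w)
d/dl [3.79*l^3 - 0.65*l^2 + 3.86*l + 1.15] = 11.37*l^2 - 1.3*l + 3.86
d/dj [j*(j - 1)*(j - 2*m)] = 3*j^2 - 4*j*m - 2*j + 2*m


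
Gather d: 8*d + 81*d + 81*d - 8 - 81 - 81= 170*d - 170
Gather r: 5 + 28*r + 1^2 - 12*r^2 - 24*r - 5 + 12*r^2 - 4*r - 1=0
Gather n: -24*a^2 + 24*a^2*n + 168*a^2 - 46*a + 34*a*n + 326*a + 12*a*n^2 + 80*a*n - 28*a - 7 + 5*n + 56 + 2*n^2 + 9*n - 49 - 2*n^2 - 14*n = 144*a^2 + 12*a*n^2 + 252*a + n*(24*a^2 + 114*a)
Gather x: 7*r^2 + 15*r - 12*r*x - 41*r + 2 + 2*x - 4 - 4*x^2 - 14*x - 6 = 7*r^2 - 26*r - 4*x^2 + x*(-12*r - 12) - 8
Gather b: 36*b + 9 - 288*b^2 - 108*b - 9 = -288*b^2 - 72*b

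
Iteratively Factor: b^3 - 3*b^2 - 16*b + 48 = (b - 3)*(b^2 - 16) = (b - 4)*(b - 3)*(b + 4)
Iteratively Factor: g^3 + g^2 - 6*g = (g - 2)*(g^2 + 3*g) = (g - 2)*(g + 3)*(g)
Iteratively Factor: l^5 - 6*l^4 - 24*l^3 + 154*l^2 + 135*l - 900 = (l - 3)*(l^4 - 3*l^3 - 33*l^2 + 55*l + 300) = (l - 5)*(l - 3)*(l^3 + 2*l^2 - 23*l - 60) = (l - 5)*(l - 3)*(l + 3)*(l^2 - l - 20) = (l - 5)^2*(l - 3)*(l + 3)*(l + 4)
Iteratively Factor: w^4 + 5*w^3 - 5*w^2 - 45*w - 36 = (w + 1)*(w^3 + 4*w^2 - 9*w - 36) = (w + 1)*(w + 4)*(w^2 - 9) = (w + 1)*(w + 3)*(w + 4)*(w - 3)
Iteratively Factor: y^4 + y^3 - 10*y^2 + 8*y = (y)*(y^3 + y^2 - 10*y + 8) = y*(y - 1)*(y^2 + 2*y - 8) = y*(y - 1)*(y + 4)*(y - 2)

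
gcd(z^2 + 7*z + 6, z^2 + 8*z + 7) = z + 1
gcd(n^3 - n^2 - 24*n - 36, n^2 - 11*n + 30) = n - 6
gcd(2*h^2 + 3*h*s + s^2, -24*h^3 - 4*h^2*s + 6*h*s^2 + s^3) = 2*h + s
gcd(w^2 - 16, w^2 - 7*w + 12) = w - 4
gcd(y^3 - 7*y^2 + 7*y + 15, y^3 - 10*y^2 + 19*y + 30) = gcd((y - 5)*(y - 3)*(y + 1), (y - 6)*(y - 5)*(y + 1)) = y^2 - 4*y - 5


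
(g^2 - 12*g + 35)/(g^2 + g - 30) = (g - 7)/(g + 6)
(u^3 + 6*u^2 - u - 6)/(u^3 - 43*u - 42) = (u - 1)/(u - 7)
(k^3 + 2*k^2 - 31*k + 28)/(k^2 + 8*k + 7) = (k^2 - 5*k + 4)/(k + 1)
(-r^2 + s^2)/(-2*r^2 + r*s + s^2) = (r + s)/(2*r + s)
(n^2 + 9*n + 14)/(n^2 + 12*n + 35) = (n + 2)/(n + 5)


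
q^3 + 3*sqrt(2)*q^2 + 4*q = q*(q + sqrt(2))*(q + 2*sqrt(2))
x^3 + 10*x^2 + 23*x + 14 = (x + 1)*(x + 2)*(x + 7)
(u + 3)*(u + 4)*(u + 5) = u^3 + 12*u^2 + 47*u + 60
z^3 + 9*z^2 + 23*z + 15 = (z + 1)*(z + 3)*(z + 5)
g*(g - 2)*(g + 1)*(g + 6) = g^4 + 5*g^3 - 8*g^2 - 12*g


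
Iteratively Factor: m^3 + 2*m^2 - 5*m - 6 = (m + 1)*(m^2 + m - 6) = (m - 2)*(m + 1)*(m + 3)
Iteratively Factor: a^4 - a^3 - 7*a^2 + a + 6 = (a - 3)*(a^3 + 2*a^2 - a - 2) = (a - 3)*(a + 2)*(a^2 - 1) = (a - 3)*(a + 1)*(a + 2)*(a - 1)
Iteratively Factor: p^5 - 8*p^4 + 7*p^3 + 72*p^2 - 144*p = (p - 4)*(p^4 - 4*p^3 - 9*p^2 + 36*p) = (p - 4)*(p + 3)*(p^3 - 7*p^2 + 12*p) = (p - 4)*(p - 3)*(p + 3)*(p^2 - 4*p) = (p - 4)^2*(p - 3)*(p + 3)*(p)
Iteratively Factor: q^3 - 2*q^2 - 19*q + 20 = (q - 5)*(q^2 + 3*q - 4) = (q - 5)*(q + 4)*(q - 1)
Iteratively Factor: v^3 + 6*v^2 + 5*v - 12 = (v + 4)*(v^2 + 2*v - 3) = (v + 3)*(v + 4)*(v - 1)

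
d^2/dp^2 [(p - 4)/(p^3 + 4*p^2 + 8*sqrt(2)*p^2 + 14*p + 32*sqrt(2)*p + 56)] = 2*((p - 4)*(3*p^2 + 8*p + 16*sqrt(2)*p + 14 + 32*sqrt(2))^2 - (3*p^2 + 8*p + 16*sqrt(2)*p + (p - 4)*(3*p + 4 + 8*sqrt(2)) + 14 + 32*sqrt(2))*(p^3 + 4*p^2 + 8*sqrt(2)*p^2 + 14*p + 32*sqrt(2)*p + 56))/(p^3 + 4*p^2 + 8*sqrt(2)*p^2 + 14*p + 32*sqrt(2)*p + 56)^3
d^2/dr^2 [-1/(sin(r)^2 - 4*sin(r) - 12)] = 2*(2*sin(r)^4 - 6*sin(r)^3 + 29*sin(r)^2 - 12*sin(r) - 28)/((sin(r) - 6)^3*(sin(r) + 2)^3)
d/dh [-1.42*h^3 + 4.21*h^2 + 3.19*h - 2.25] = -4.26*h^2 + 8.42*h + 3.19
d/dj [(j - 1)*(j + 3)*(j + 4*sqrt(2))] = 3*j^2 + 4*j + 8*sqrt(2)*j - 3 + 8*sqrt(2)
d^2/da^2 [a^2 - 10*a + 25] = 2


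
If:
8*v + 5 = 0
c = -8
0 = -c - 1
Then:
No Solution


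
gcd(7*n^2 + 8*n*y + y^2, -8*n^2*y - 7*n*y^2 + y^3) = n + y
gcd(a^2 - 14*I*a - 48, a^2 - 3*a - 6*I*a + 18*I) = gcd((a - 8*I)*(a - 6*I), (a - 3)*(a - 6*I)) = a - 6*I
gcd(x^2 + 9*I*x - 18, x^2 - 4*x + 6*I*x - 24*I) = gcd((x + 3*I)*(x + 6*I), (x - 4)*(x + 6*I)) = x + 6*I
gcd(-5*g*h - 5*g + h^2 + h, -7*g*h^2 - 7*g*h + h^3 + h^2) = h + 1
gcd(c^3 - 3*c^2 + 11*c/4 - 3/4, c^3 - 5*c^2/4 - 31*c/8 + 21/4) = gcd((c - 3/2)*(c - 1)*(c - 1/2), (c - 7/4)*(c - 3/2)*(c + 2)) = c - 3/2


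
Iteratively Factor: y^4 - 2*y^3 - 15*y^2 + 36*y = (y - 3)*(y^3 + y^2 - 12*y) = (y - 3)^2*(y^2 + 4*y) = (y - 3)^2*(y + 4)*(y)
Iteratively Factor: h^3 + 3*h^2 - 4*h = (h + 4)*(h^2 - h) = h*(h + 4)*(h - 1)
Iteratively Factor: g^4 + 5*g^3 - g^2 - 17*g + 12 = (g + 3)*(g^3 + 2*g^2 - 7*g + 4) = (g - 1)*(g + 3)*(g^2 + 3*g - 4) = (g - 1)*(g + 3)*(g + 4)*(g - 1)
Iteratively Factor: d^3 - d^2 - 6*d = (d + 2)*(d^2 - 3*d) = (d - 3)*(d + 2)*(d)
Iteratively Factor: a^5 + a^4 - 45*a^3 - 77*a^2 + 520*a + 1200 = (a - 5)*(a^4 + 6*a^3 - 15*a^2 - 152*a - 240) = (a - 5)*(a + 4)*(a^3 + 2*a^2 - 23*a - 60) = (a - 5)*(a + 3)*(a + 4)*(a^2 - a - 20) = (a - 5)^2*(a + 3)*(a + 4)*(a + 4)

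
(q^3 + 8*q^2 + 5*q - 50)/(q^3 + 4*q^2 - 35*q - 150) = (q - 2)/(q - 6)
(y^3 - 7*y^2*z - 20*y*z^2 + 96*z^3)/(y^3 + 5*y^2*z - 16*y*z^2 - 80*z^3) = (y^2 - 11*y*z + 24*z^2)/(y^2 + y*z - 20*z^2)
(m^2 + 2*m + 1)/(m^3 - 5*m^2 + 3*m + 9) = (m + 1)/(m^2 - 6*m + 9)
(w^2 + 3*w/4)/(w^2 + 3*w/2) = (4*w + 3)/(2*(2*w + 3))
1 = 1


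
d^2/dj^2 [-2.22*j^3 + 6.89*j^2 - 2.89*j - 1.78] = 13.78 - 13.32*j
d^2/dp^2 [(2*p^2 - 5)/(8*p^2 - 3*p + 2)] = 2*(48*p^3 - 1056*p^2 + 360*p + 43)/(512*p^6 - 576*p^5 + 600*p^4 - 315*p^3 + 150*p^2 - 36*p + 8)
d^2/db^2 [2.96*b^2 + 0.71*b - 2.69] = 5.92000000000000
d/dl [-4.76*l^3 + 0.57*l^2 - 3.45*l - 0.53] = -14.28*l^2 + 1.14*l - 3.45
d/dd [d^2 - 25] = 2*d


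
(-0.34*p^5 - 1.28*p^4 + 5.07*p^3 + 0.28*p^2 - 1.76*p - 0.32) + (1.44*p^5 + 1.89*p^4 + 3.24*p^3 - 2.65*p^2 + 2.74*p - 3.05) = 1.1*p^5 + 0.61*p^4 + 8.31*p^3 - 2.37*p^2 + 0.98*p - 3.37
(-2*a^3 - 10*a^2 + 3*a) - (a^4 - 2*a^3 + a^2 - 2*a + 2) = -a^4 - 11*a^2 + 5*a - 2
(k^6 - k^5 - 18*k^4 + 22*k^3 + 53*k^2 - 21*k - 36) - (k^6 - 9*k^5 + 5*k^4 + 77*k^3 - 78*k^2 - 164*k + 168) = 8*k^5 - 23*k^4 - 55*k^3 + 131*k^2 + 143*k - 204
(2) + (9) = 11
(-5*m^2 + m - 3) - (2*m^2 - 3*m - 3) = -7*m^2 + 4*m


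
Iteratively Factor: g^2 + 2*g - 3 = (g - 1)*(g + 3)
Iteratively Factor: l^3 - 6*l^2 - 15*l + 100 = (l + 4)*(l^2 - 10*l + 25) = (l - 5)*(l + 4)*(l - 5)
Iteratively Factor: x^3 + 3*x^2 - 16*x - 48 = (x + 3)*(x^2 - 16) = (x + 3)*(x + 4)*(x - 4)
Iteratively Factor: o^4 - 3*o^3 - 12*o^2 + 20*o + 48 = (o - 4)*(o^3 + o^2 - 8*o - 12) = (o - 4)*(o + 2)*(o^2 - o - 6) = (o - 4)*(o + 2)^2*(o - 3)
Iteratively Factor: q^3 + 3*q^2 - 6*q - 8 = (q + 4)*(q^2 - q - 2) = (q - 2)*(q + 4)*(q + 1)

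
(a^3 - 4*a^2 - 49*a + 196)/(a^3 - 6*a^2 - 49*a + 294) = (a - 4)/(a - 6)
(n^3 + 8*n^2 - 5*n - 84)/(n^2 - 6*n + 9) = (n^2 + 11*n + 28)/(n - 3)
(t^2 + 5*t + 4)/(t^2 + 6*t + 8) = (t + 1)/(t + 2)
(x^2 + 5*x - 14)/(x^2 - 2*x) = (x + 7)/x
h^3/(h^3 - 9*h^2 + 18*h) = h^2/(h^2 - 9*h + 18)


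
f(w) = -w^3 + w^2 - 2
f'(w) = -3*w^2 + 2*w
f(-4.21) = 90.34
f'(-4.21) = -61.59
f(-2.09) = 11.50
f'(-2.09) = -17.28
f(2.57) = -12.37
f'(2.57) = -14.67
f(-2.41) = 17.81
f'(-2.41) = -22.24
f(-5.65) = 210.28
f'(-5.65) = -107.07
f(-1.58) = 4.44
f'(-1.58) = -10.65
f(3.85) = -44.24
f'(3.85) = -36.77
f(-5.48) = 192.60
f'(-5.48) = -101.05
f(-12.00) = 1870.00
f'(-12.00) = -456.00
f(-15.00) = 3598.00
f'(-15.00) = -705.00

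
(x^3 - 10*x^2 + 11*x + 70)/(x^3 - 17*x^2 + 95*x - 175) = (x + 2)/(x - 5)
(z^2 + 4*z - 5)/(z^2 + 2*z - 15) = (z - 1)/(z - 3)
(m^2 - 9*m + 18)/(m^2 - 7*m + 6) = (m - 3)/(m - 1)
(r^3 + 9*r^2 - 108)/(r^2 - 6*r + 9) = (r^2 + 12*r + 36)/(r - 3)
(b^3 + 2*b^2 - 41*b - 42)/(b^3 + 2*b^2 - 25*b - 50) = (b^3 + 2*b^2 - 41*b - 42)/(b^3 + 2*b^2 - 25*b - 50)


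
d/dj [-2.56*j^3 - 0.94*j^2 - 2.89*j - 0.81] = -7.68*j^2 - 1.88*j - 2.89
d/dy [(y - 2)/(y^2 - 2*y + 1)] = (3 - y)/(y^3 - 3*y^2 + 3*y - 1)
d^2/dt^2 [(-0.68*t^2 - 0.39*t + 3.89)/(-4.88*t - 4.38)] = (1.4210854715202e-14*t^2 - 175.85728)/(116.214272*t^3 + 312.921216*t^2 + 280.859616*t + 84.027672)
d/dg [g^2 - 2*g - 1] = 2*g - 2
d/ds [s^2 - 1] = 2*s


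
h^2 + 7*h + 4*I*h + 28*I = (h + 7)*(h + 4*I)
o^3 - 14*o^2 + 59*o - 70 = (o - 7)*(o - 5)*(o - 2)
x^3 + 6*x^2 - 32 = (x - 2)*(x + 4)^2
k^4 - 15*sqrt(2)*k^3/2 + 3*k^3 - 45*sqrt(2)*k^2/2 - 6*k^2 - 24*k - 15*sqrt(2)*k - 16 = (k + 1)*(k + 2)*(k - 8*sqrt(2))*(k + sqrt(2)/2)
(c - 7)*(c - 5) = c^2 - 12*c + 35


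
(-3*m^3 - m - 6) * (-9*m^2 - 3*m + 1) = 27*m^5 + 9*m^4 + 6*m^3 + 57*m^2 + 17*m - 6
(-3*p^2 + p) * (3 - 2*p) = 6*p^3 - 11*p^2 + 3*p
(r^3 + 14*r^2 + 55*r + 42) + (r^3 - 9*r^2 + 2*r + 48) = 2*r^3 + 5*r^2 + 57*r + 90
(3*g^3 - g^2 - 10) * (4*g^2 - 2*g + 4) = 12*g^5 - 10*g^4 + 14*g^3 - 44*g^2 + 20*g - 40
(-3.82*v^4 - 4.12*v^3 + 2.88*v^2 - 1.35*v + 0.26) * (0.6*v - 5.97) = -2.292*v^5 + 20.3334*v^4 + 26.3244*v^3 - 18.0036*v^2 + 8.2155*v - 1.5522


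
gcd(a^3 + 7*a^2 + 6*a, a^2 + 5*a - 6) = a + 6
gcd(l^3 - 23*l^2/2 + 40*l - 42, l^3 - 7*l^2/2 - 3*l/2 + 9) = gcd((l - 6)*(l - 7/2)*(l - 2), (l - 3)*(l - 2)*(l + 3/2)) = l - 2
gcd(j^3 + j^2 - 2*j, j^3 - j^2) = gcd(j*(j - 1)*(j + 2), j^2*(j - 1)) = j^2 - j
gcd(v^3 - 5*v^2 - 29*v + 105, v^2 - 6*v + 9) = v - 3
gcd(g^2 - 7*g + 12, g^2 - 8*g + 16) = g - 4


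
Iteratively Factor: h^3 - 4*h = (h + 2)*(h^2 - 2*h) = (h - 2)*(h + 2)*(h)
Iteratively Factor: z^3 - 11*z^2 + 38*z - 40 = (z - 5)*(z^2 - 6*z + 8) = (z - 5)*(z - 2)*(z - 4)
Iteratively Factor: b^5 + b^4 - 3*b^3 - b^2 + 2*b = (b)*(b^4 + b^3 - 3*b^2 - b + 2) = b*(b + 1)*(b^3 - 3*b + 2) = b*(b + 1)*(b + 2)*(b^2 - 2*b + 1) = b*(b - 1)*(b + 1)*(b + 2)*(b - 1)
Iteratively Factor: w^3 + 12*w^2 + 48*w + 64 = (w + 4)*(w^2 + 8*w + 16) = (w + 4)^2*(w + 4)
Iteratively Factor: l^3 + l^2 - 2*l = (l + 2)*(l^2 - l) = l*(l + 2)*(l - 1)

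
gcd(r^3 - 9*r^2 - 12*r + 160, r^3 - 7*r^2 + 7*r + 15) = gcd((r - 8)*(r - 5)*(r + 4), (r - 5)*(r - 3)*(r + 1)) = r - 5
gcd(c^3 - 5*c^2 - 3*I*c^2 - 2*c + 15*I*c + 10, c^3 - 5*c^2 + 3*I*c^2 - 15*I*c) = c - 5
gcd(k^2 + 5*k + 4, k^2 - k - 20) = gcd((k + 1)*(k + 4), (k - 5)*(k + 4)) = k + 4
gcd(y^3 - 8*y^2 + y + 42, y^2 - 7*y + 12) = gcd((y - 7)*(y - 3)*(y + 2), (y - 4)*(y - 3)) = y - 3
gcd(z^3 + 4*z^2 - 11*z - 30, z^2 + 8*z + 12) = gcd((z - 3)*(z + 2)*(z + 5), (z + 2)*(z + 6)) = z + 2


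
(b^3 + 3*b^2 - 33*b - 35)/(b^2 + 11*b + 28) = (b^2 - 4*b - 5)/(b + 4)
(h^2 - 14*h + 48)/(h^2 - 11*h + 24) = (h - 6)/(h - 3)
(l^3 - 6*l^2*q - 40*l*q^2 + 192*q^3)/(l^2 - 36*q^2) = (-l^2 + 12*l*q - 32*q^2)/(-l + 6*q)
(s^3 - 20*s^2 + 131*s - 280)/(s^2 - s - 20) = (s^2 - 15*s + 56)/(s + 4)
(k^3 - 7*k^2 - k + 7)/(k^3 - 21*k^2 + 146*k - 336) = (k^2 - 1)/(k^2 - 14*k + 48)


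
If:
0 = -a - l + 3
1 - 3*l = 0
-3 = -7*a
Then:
No Solution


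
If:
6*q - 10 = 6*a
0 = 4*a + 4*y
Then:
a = -y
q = 5/3 - y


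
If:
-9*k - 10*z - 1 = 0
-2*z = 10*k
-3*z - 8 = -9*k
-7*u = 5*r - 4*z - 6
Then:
No Solution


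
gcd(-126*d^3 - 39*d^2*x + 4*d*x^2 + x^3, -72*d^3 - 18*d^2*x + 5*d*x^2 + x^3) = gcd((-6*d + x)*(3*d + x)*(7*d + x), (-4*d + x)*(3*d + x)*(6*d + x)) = 3*d + x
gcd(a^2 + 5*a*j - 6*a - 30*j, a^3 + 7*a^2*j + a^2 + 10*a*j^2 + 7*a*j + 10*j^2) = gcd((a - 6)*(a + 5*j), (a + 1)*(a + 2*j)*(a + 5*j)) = a + 5*j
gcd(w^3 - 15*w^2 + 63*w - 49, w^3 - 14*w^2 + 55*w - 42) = w^2 - 8*w + 7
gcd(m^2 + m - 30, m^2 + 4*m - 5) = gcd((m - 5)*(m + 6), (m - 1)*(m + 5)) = 1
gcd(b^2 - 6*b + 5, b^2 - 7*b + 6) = b - 1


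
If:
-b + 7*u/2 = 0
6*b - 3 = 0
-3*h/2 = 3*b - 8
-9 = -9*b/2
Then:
No Solution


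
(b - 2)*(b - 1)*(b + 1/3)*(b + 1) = b^4 - 5*b^3/3 - 5*b^2/3 + 5*b/3 + 2/3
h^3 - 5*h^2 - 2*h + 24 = (h - 4)*(h - 3)*(h + 2)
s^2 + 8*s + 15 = (s + 3)*(s + 5)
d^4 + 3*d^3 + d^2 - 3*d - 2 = (d - 1)*(d + 1)^2*(d + 2)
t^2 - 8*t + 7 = (t - 7)*(t - 1)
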